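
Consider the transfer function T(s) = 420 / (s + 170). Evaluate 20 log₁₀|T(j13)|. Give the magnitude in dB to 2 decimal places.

7.83 dB

|j13 + 170| = √(13² + 170²) = 170.5
|T(j13)| = 420 / 170.5 = 2.4634
20 log₁₀(2.4634) = 7.831 dB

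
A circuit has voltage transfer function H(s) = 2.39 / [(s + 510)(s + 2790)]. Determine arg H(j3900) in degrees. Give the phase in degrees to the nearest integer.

-137 deg

∠(j3900 + 510) = arctan(3900/510) = 82.55°
∠(j3900 + 2790) = arctan(3900/2790) = 54.42°
∠H(j3900) = − (82.55° + 54.42°) = -136.97°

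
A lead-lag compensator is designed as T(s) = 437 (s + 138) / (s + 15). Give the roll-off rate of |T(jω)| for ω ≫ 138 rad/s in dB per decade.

With 1 zero and 1 pole, the high-frequency asymptotic slope is 20 × (1 − 1) = 0 dB/decade.

0 dB/decade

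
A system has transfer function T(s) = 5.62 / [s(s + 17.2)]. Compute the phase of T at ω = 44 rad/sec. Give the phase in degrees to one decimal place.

∠(j44 + 17.2) = arctan(44/17.2) = 68.65°
∠(j44) = 90.00°
∠T(j44) = − (68.65° + 90.00°) = -158.65°

-158.6°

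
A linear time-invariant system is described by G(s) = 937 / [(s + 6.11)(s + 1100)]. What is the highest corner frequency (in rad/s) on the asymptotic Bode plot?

1100 rad/s

Break frequencies occur at each pole and zero magnitude: 6.11 rad/s, 1100 rad/s.
The highest is 1100 rad/s.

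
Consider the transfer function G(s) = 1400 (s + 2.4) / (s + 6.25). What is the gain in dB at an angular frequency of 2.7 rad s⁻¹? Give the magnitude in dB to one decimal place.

|j2.7 + 2.4| = √(2.7² + 2.4²) = 3.612
|j2.7 + 6.25| = √(2.7² + 6.25²) = 6.808
|G(j2.7)| = 1400 × 3.612 / 6.808 = 742.84
20 log₁₀(742.84) = 57.42 dB

57.4 dB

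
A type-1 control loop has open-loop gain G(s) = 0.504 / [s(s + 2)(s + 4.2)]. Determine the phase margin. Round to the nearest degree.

87°

Gain crossover: |G(jω)| = 1 at ω ≈ 0.06 rad/sec.
∠G(j0.06) = −90° − arctan(0.06/2) − arctan(0.06/4.2) ≈ -92.54°
PM = 180° + (-92.54°) = 87.46°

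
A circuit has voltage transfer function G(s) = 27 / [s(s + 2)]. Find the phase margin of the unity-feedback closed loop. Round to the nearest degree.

22 deg

Gain crossover: |G(jω)| = 1 at ω ≈ 5.01 rad/s.
∠G(j5.01) = −90° − arctan(5.01/2) ≈ -158.23°
PM = 180° + (-158.23°) = 21.77°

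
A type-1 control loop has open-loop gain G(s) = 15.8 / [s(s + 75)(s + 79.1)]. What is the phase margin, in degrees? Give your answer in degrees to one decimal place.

Gain crossover: |G(jω)| = 1 at ω ≈ 0.00266 rad s⁻¹.
∠G(j0.00266) = −90° − arctan(0.00266/75) − arctan(0.00266/79.1) ≈ -90.00°
PM = 180° + (-90.00°) = 90.00°

90.0 deg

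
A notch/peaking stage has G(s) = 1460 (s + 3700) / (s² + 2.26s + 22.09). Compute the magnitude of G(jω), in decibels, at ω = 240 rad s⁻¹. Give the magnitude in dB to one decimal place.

|j240 + 3700| = √(240² + 3700²) = 3708
|(j240)² + 2.26(j240) + 22.09| = |-57578 + j542.4| = 5.758e+04
|G(j240)| = 1460 × 3708 / 5.758e+04 = 94.014
20 log₁₀(94.014) = 39.46 dB

39.5 dB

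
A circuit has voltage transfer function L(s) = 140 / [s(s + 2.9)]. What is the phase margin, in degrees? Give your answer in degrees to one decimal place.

14.0°

Gain crossover: |L(jω)| = 1 at ω ≈ 11.7 rad s⁻¹.
∠L(j11.7) = −90° − arctan(11.7/2.9) ≈ -166.03°
PM = 180° + (-166.03°) = 13.97°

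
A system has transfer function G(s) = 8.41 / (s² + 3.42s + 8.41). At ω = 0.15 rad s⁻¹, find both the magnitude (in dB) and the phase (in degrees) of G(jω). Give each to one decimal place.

|(j0.15)² + 3.42(j0.15) + 8.41| = |8.3875 + j0.513| = 8.403
|G(j0.15)| = 8.41 / 8.403 = 1.0008
20 log₁₀(1.0008) = 0.01 dB
∠[(j0.15)² + 3.42(j0.15) + 8.41] = ∠[8.3875 + j0.513] = 3.50°
∠G(j0.15) = −3.50° = -3.50°

|G| = 0.0 dB, ∠G = -3.5°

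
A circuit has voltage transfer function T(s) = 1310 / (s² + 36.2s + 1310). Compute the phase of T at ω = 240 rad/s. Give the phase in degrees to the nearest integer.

∠[(j240)² + 36.2(j240) + 1310] = ∠[-56290 + j8688] = 171.23°
∠T(j240) = −171.23° = -171.23°

-171°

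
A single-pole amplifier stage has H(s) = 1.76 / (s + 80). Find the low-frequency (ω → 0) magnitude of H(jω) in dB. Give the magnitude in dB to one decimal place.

H(0) = 1.76 / 80 = 0.022
20 log₁₀(0.022) = -33.15 dB

-33.2 dB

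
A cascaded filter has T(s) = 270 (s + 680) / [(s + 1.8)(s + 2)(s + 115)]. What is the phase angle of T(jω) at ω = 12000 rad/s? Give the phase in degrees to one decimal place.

-182.7°

∠(j12000 + 680) = arctan(12000/680) = 86.76°
∠(j12000 + 1.8) = arctan(12000/1.8) = 89.99°
∠(j12000 + 2) = arctan(12000/2) = 89.99°
∠(j12000 + 115) = arctan(12000/115) = 89.45°
∠T(j12000) = 86.76° − (89.99° + 89.99° + 89.45°) = -182.68°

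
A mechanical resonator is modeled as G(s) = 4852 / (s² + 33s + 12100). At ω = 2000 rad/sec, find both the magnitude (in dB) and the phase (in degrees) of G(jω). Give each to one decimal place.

|G| = -58.3 dB, ∠G = -179.1°

|(j2000)² + 33(j2000) + 12100| = |-3.9879e+06 + j66000| = 3.988e+06
|G(j2000)| = 4852 / 3.988e+06 = 0.0012165
20 log₁₀(0.0012165) = -58.30 dB
∠[(j2000)² + 33(j2000) + 12100] = ∠[-3.9879e+06 + j66000] = 179.05°
∠G(j2000) = −179.05° = -179.05°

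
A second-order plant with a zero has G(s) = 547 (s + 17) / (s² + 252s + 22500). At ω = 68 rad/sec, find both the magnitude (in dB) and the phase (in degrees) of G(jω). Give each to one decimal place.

|G| = 3.8 dB, ∠G = 32.2°

|j68 + 17| = √(68² + 17²) = 70.09
|(j68)² + 252(j68) + 22500| = |17876 + j17136| = 2.476e+04
|G(j68)| = 547 × 70.09 / 2.476e+04 = 1.5483
20 log₁₀(1.5483) = 3.80 dB
∠(j68 + 17) = arctan(68/17) = 75.96°
∠[(j68)² + 252(j68) + 22500] = ∠[17876 + j17136] = 43.79°
∠G(j68) = 75.96° − 43.79° = 32.17°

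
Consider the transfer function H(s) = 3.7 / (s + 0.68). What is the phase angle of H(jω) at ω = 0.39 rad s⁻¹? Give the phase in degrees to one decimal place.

∠(j0.39 + 0.68) = arctan(0.39/0.68) = 29.84°
∠H(j0.39) = −29.84° = -29.84°

-29.8 deg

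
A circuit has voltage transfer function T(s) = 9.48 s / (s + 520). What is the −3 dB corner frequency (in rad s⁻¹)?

520 rad s⁻¹

For a single-pole high-pass, the −3 dB point is at the pole: ω = 520 rad s⁻¹.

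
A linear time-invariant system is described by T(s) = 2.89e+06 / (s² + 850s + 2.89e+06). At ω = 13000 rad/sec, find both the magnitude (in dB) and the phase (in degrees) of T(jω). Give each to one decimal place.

|T| = -35.2 dB, ∠T = -176.2°

|(j13000)² + 850(j13000) + 2.89e+06| = |-1.6611e+08 + j1.105e+07| = 1.665e+08
|T(j13000)| = 2.89e+06 / 1.665e+08 = 0.01736
20 log₁₀(0.01736) = -35.21 dB
∠[(j13000)² + 850(j13000) + 2.89e+06] = ∠[-1.6611e+08 + j1.105e+07] = 176.19°
∠T(j13000) = −176.19° = -176.19°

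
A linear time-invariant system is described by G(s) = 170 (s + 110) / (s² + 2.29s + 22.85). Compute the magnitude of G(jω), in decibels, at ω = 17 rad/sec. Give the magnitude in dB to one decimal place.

36.9 dB

|j17 + 110| = √(17² + 110²) = 111.3
|(j17)² + 2.29(j17) + 22.85| = |-266.15 + j38.93| = 269
|G(j17)| = 170 × 111.3 / 269 = 70.347
20 log₁₀(70.347) = 36.94 dB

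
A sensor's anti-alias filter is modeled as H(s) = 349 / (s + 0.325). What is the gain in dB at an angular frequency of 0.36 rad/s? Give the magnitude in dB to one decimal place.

57.1 dB

|j0.36 + 0.325| = √(0.36² + 0.325²) = 0.485
|H(j0.36)| = 349 / 0.485 = 719.59
20 log₁₀(719.59) = 57.14 dB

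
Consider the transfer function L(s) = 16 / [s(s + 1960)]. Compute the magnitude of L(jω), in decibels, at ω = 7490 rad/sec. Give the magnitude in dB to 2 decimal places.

|j7490 + 1960| = √(7490² + 1960²) = 7742
|j7490| = 7490
|L(j7490)| = 16 / (7742 × 7490) = 2.7591e-07
20 log₁₀(2.7591e-07) = -131.185 dB

-131.18 dB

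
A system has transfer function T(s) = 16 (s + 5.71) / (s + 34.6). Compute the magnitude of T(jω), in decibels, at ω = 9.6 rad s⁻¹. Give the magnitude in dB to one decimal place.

|j9.6 + 5.71| = √(9.6² + 5.71²) = 11.17
|j9.6 + 34.6| = √(9.6² + 34.6²) = 35.91
|T(j9.6)| = 16 × 11.17 / 35.91 = 4.9772
20 log₁₀(4.9772) = 13.94 dB

13.9 dB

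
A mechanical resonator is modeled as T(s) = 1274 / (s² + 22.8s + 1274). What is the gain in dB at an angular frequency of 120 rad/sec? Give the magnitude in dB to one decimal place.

|(j120)² + 22.8(j120) + 1274| = |-13126 + j2736| = 1.341e+04
|T(j120)| = 1274 / 1.341e+04 = 0.095017
20 log₁₀(0.095017) = -20.44 dB

-20.4 dB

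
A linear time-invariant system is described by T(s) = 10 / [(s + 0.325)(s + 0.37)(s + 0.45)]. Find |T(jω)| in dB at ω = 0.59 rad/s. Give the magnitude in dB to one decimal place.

29.2 dB

|j0.59 + 0.325| = √(0.59² + 0.325²) = 0.6736
|j0.59 + 0.37| = √(0.59² + 0.37²) = 0.6964
|j0.59 + 0.45| = √(0.59² + 0.45²) = 0.742
|T(j0.59)| = 10 / (0.6736 × 0.6964 × 0.742) = 28.729
20 log₁₀(28.729) = 29.17 dB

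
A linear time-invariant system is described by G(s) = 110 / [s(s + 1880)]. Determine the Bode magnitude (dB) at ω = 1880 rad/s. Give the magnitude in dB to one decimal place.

-93.1 dB

|j1880 + 1880| = √(1880² + 1880²) = 2659
|j1880| = 1880
|G(j1880)| = 110 / (2659 × 1880) = 2.2007e-05
20 log₁₀(2.2007e-05) = -93.15 dB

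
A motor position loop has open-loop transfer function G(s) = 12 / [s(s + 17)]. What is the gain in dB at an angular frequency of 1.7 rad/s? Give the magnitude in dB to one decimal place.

-7.7 dB

|j1.7 + 17| = √(1.7² + 17²) = 17.08
|j1.7| = 1.7
|G(j1.7)| = 12 / (17.08 × 1.7) = 0.41316
20 log₁₀(0.41316) = -7.68 dB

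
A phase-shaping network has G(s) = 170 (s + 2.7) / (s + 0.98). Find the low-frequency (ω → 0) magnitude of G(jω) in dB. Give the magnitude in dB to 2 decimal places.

53.41 dB

G(0) = 170 × 2.7 / 0.98 = 468.37
20 log₁₀(468.37) = 53.412 dB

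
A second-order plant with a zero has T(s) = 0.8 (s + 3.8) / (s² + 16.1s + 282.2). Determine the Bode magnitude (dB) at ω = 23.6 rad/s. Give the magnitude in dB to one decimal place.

-27.8 dB

|j23.6 + 3.8| = √(23.6² + 3.8²) = 23.9
|(j23.6)² + 16.1(j23.6) + 282.2| = |-274.76 + j379.96| = 468.9
|T(j23.6)| = 0.8 × 23.9 / 468.9 = 0.040783
20 log₁₀(0.040783) = -27.79 dB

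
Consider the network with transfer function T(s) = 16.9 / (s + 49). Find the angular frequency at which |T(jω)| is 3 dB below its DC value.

For a single-pole low-pass, the −3 dB point is at the pole: ω = 49 rad/s.

49 rad/s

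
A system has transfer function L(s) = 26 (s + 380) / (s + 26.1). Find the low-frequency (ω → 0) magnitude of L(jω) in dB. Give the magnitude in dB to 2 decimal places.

L(0) = 26 × 380 / 26.1 = 378.54
20 log₁₀(378.54) = 51.562 dB

51.56 dB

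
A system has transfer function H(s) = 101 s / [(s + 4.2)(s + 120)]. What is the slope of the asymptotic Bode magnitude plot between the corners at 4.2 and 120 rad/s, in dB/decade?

0 dB/decade

In this band the factors already past their corner are: 1 differentiator zero, pole at 4.2; net slope = 0 dB/decade.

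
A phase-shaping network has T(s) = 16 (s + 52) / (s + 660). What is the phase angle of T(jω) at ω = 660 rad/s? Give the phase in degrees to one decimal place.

40.5°

∠(j660 + 52) = arctan(660/52) = 85.50°
∠(j660 + 660) = arctan(660/660) = 45.00°
∠T(j660) = 85.50° − 45.00° = 40.50°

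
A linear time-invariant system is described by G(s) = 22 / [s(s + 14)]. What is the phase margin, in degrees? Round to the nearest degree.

Gain crossover: |G(jω)| = 1 at ω ≈ 1.56 rad s⁻¹.
∠G(j1.56) = −90° − arctan(1.56/14) ≈ -96.37°
PM = 180° + (-96.37°) = 83.63°

84°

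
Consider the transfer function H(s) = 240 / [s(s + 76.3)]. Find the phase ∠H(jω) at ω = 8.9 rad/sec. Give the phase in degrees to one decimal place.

-96.7°

∠(j8.9 + 76.3) = arctan(8.9/76.3) = 6.65°
∠(j8.9) = 90.00°
∠H(j8.9) = − (6.65° + 90.00°) = -96.65°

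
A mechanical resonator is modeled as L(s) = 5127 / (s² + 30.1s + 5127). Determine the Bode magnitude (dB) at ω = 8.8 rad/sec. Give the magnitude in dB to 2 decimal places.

0.12 dB

|(j8.8)² + 30.1(j8.8) + 5127| = |5049.6 + j264.88| = 5057
|L(j8.8)| = 5127 / 5057 = 1.0139
20 log₁₀(1.0139) = 0.120 dB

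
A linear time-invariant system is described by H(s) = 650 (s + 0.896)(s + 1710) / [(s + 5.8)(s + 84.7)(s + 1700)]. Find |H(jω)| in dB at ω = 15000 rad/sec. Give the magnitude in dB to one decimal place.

-27.3 dB

|j15000 + 0.896| = √(15000² + 0.896²) = 1.5e+04
|j15000 + 1710| = √(15000² + 1710²) = 1.51e+04
|j15000 + 5.8| = √(15000² + 5.8²) = 1.5e+04
|j15000 + 84.7| = √(15000² + 84.7²) = 1.5e+04
|j15000 + 1700| = √(15000² + 1700²) = 1.51e+04
|H(j15000)| = 650 × 1.5e+04 × 1.51e+04 / (1.5e+04 × 1.5e+04 × 1.51e+04) = 0.043336
20 log₁₀(0.043336) = -27.26 dB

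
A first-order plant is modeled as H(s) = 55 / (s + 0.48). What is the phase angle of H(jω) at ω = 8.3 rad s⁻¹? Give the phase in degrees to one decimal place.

∠(j8.3 + 0.48) = arctan(8.3/0.48) = 86.69°
∠H(j8.3) = −86.69° = -86.69°

-86.7°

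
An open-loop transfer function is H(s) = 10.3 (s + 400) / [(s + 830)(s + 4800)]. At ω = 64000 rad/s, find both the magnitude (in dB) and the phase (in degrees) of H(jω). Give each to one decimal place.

|H| = -75.9 dB, ∠H = -85.3°

|j64000 + 400| = √(64000² + 400²) = 6.4e+04
|j64000 + 830| = √(64000² + 830²) = 6.401e+04
|j64000 + 4800| = √(64000² + 4800²) = 6.418e+04
|H(j64000)| = 10.3 × 6.4e+04 / (6.401e+04 × 6.418e+04) = 0.00016048
20 log₁₀(0.00016048) = -75.89 dB
∠(j64000 + 400) = arctan(64000/400) = 89.64°
∠(j64000 + 830) = arctan(64000/830) = 89.26°
∠(j64000 + 4800) = arctan(64000/4800) = 85.71°
∠H(j64000) = 89.64° − (89.26° + 85.71°) = -85.33°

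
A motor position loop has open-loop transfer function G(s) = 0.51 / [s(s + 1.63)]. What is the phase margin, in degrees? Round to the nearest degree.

Gain crossover: |G(jω)| = 1 at ω ≈ 0.307 rad/s.
∠G(j0.307) = −90° − arctan(0.307/1.63) ≈ -100.68°
PM = 180° + (-100.68°) = 79.32°

79°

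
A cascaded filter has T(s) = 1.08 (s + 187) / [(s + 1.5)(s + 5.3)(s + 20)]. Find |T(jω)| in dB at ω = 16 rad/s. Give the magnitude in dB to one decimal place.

|j16 + 187| = √(16² + 187²) = 187.7
|j16 + 1.5| = √(16² + 1.5²) = 16.07
|j16 + 5.3| = √(16² + 5.3²) = 16.85
|j16 + 20| = √(16² + 20²) = 25.61
|T(j16)| = 1.08 × 187.7 / (16.07 × 16.85 × 25.61) = 0.029218
20 log₁₀(0.029218) = -30.69 dB

-30.7 dB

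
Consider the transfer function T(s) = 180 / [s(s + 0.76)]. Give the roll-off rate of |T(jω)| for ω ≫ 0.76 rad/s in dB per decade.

-40 dB/decade

With 0 zeros and 2 poles, the high-frequency asymptotic slope is 20 × (0 − 2) = -40 dB/decade.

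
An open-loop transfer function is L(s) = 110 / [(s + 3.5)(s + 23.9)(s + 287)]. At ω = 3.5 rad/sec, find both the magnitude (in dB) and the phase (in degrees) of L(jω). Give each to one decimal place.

|L| = -49.9 dB, ∠L = -54.0°

|j3.5 + 3.5| = √(3.5² + 3.5²) = 4.95
|j3.5 + 23.9| = √(3.5² + 23.9²) = 24.15
|j3.5 + 287| = √(3.5² + 287²) = 287
|L(j3.5)| = 110 / (4.95 × 24.15 × 287) = 0.0032055
20 log₁₀(0.0032055) = -49.88 dB
∠(j3.5 + 3.5) = arctan(3.5/3.5) = 45.00°
∠(j3.5 + 23.9) = arctan(3.5/23.9) = 8.33°
∠(j3.5 + 287) = arctan(3.5/287) = 0.70°
∠L(j3.5) = − (45.00° + 8.33° + 0.70°) = -54.03°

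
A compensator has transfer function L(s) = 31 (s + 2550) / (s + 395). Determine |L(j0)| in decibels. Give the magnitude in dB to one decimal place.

L(0) = 31 × 2550 / 395 = 200.13
20 log₁₀(200.13) = 46.03 dB

46.0 dB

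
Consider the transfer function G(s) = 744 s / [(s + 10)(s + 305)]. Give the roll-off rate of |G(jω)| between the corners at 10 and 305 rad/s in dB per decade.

In this band the factors already past their corner are: 1 differentiator zero, pole at 10; net slope = 0 dB/decade.

0 dB/decade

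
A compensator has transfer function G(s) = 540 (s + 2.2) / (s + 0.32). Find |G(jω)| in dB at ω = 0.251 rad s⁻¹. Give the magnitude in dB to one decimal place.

|j0.251 + 2.2| = √(0.251² + 2.2²) = 2.214
|j0.251 + 0.32| = √(0.251² + 0.32²) = 0.4067
|G(j0.251)| = 540 × 2.214 / 0.4067 = 2940.1
20 log₁₀(2940.1) = 69.37 dB

69.4 dB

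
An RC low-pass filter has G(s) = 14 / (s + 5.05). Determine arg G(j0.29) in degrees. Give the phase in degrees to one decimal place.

-3.3°

∠(j0.29 + 5.05) = arctan(0.29/5.05) = 3.29°
∠G(j0.29) = −3.29° = -3.29°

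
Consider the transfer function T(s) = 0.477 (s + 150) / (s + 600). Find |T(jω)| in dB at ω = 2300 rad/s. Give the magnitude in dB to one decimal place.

|j2300 + 150| = √(2300² + 150²) = 2305
|j2300 + 600| = √(2300² + 600²) = 2377
|T(j2300)| = 0.477 × 2305 / 2377 = 0.46253
20 log₁₀(0.46253) = -6.70 dB

-6.7 dB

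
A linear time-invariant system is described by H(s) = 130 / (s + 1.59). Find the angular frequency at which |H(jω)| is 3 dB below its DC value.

For a single-pole low-pass, the −3 dB point is at the pole: ω = 1.59 rad s⁻¹.

1.59 rad s⁻¹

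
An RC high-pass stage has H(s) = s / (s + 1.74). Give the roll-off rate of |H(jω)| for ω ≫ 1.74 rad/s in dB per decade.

With 1 zero and 1 pole, the high-frequency asymptotic slope is 20 × (1 − 1) = 0 dB/decade.

0 dB/decade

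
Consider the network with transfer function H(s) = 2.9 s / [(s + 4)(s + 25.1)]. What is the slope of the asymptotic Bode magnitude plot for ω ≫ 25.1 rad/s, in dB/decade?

-20 dB/decade

With 1 zero and 2 poles, the high-frequency asymptotic slope is 20 × (1 − 2) = -20 dB/decade.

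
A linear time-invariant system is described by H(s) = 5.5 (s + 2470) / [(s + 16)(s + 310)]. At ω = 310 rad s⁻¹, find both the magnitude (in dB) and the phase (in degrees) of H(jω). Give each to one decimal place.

|j310 + 2470| = √(310² + 2470²) = 2489
|j310 + 16| = √(310² + 16²) = 310.4
|j310 + 310| = √(310² + 310²) = 438.4
|H(j310)| = 5.5 × 2489 / (310.4 × 438.4) = 0.10061
20 log₁₀(0.10061) = -19.95 dB
∠(j310 + 2470) = arctan(310/2470) = 7.15°
∠(j310 + 16) = arctan(310/16) = 87.05°
∠(j310 + 310) = arctan(310/310) = 45.00°
∠H(j310) = 7.15° − (87.05° + 45.00°) = -124.89°

|H| = -19.9 dB, ∠H = -124.9°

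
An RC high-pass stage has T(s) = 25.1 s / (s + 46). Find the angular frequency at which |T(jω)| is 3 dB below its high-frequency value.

46 rad/s

For a single-pole high-pass, the −3 dB point is at the pole: ω = 46 rad/s.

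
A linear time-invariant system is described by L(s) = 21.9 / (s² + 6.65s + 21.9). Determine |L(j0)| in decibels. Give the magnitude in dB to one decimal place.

0.0 dB

L(0) = 21.9 / 21.9 = 1
20 log₁₀(1) = 0.00 dB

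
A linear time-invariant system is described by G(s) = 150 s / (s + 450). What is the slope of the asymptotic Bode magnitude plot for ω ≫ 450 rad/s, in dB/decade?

With 1 zero and 1 pole, the high-frequency asymptotic slope is 20 × (1 − 1) = 0 dB/decade.

0 dB/decade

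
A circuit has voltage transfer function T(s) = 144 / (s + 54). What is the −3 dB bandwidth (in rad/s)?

For a single-pole low-pass, the −3 dB point is at the pole: ω = 54 rad/s.

54 rad/s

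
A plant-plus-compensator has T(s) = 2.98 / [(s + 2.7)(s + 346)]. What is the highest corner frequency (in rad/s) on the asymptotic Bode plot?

Break frequencies occur at each pole and zero magnitude: 2.7 rad/s, 346 rad/s.
The highest is 346 rad/s.

346 rad/s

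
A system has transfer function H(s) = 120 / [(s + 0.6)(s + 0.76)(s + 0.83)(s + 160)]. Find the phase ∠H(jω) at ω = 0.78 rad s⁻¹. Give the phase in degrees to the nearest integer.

-142°

∠(j0.78 + 0.6) = arctan(0.78/0.6) = 52.43°
∠(j0.78 + 0.76) = arctan(0.78/0.76) = 45.74°
∠(j0.78 + 0.83) = arctan(0.78/0.83) = 43.22°
∠(j0.78 + 160) = arctan(0.78/160) = 0.28°
∠H(j0.78) = − (52.43° + 45.74° + 43.22° + 0.28°) = -141.68°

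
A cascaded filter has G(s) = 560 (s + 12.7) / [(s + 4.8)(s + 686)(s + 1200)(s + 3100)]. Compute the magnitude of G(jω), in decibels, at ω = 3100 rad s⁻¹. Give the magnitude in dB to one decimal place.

-158.3 dB

|j3100 + 12.7| = √(3100² + 12.7²) = 3100
|j3100 + 4.8| = √(3100² + 4.8²) = 3100
|j3100 + 686| = √(3100² + 686²) = 3175
|j3100 + 1200| = √(3100² + 1200²) = 3324
|j3100 + 3100| = √(3100² + 3100²) = 4384
|G(j3100)| = 560 × 3100 / (3100 × 3175 × 3324 × 4384) = 1.2103e-08
20 log₁₀(1.2103e-08) = -158.34 dB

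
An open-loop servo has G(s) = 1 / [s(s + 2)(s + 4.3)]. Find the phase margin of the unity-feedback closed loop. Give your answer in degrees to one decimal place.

85.1°

Gain crossover: |G(jω)| = 1 at ω ≈ 0.116 rad/sec.
∠G(j0.116) = −90° − arctan(0.116/2) − arctan(0.116/4.3) ≈ -94.87°
PM = 180° + (-94.87°) = 85.13°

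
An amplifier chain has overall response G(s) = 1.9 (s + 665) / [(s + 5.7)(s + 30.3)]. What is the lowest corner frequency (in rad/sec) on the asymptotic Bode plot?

Break frequencies occur at each pole and zero magnitude: 5.7 rad/sec, 30.3 rad/sec, 665 rad/sec.
The lowest is 5.7 rad/sec.

5.7 rad/sec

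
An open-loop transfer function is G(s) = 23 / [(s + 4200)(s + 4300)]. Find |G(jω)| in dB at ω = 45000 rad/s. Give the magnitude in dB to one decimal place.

|j45000 + 4200| = √(45000² + 4200²) = 4.52e+04
|j45000 + 4300| = √(45000² + 4300²) = 4.52e+04
|G(j45000)| = 23 / (4.52e+04 × 4.52e+04) = 1.1258e-08
20 log₁₀(1.1258e-08) = -158.97 dB

-159.0 dB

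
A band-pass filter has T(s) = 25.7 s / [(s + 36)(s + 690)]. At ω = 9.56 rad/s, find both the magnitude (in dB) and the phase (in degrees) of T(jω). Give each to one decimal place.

|j9.56| = 9.56
|j9.56 + 36| = √(9.56² + 36²) = 37.25
|j9.56 + 690| = √(9.56² + 690²) = 690.1
|T(j9.56)| = 25.7 × 9.56 / (37.25 × 690.1) = 0.0095587
20 log₁₀(0.0095587) = -40.39 dB
∠(j9.56) = 90.00°
∠(j9.56 + 36) = arctan(9.56/36) = 14.87°
∠(j9.56 + 690) = arctan(9.56/690) = 0.79°
∠T(j9.56) = 90.00° − (14.87° + 0.79°) = 74.33°

|T| = -40.4 dB, ∠T = 74.3°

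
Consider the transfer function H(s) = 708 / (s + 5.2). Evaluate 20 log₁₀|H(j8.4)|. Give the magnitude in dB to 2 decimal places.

37.11 dB

|j8.4 + 5.2| = √(8.4² + 5.2²) = 9.879
|H(j8.4)| = 708 / 9.879 = 71.665
20 log₁₀(71.665) = 37.106 dB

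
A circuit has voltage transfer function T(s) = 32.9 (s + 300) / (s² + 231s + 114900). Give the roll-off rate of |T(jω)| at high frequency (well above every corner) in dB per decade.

-20 dB/decade

With 1 zero and 2 poles, the high-frequency asymptotic slope is 20 × (1 − 2) = -20 dB/decade.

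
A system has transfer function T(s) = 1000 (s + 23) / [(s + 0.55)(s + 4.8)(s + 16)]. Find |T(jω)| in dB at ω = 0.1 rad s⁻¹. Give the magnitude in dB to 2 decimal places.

54.58 dB

|j0.1 + 23| = √(0.1² + 23²) = 23
|j0.1 + 0.55| = √(0.1² + 0.55²) = 0.559
|j0.1 + 4.8| = √(0.1² + 4.8²) = 4.801
|j0.1 + 16| = √(0.1² + 16²) = 16
|T(j0.1)| = 1000 × 23 / (0.559 × 4.801 × 16) = 535.6
20 log₁₀(535.6) = 54.577 dB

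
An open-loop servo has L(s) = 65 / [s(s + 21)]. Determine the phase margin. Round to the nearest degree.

Gain crossover: |L(jω)| = 1 at ω ≈ 3.06 rad s⁻¹.
∠L(j3.06) = −90° − arctan(3.06/21) ≈ -98.30°
PM = 180° + (-98.30°) = 81.70°

82°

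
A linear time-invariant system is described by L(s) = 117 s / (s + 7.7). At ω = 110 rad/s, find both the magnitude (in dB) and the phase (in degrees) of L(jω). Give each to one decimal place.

|j110| = 110
|j110 + 7.7| = √(110² + 7.7²) = 110.3
|L(j110)| = 117 × 110 / 110.3 = 116.71
20 log₁₀(116.71) = 41.34 dB
∠(j110) = 90.00°
∠(j110 + 7.7) = arctan(110/7.7) = 86.00°
∠L(j110) = 90.00° − 86.00° = 4.00°

|L| = 41.3 dB, ∠L = 4.0°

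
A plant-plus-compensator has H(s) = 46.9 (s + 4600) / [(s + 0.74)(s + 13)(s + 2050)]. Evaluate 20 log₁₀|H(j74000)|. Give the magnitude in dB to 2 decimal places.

-161.33 dB

|j74000 + 4600| = √(74000² + 4600²) = 7.414e+04
|j74000 + 0.74| = √(74000² + 0.74²) = 7.4e+04
|j74000 + 13| = √(74000² + 13²) = 7.4e+04
|j74000 + 2050| = √(74000² + 2050²) = 7.403e+04
|H(j74000)| = 46.9 × 7.414e+04 / (7.4e+04 × 7.4e+04 × 7.403e+04) = 8.5779e-09
20 log₁₀(8.5779e-09) = -161.332 dB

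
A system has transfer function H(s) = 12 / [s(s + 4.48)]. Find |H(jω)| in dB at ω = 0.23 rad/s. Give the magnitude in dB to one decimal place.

|j0.23 + 4.48| = √(0.23² + 4.48²) = 4.486
|j0.23| = 0.23
|H(j0.23)| = 12 / (4.486 × 0.23) = 11.631
20 log₁₀(11.631) = 21.31 dB

21.3 dB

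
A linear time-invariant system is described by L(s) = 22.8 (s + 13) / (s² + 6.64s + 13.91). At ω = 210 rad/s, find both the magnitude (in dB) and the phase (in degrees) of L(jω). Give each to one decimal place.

|L| = -19.3 dB, ∠L = -91.7°

|j210 + 13| = √(210² + 13²) = 210.4
|(j210)² + 6.64(j210) + 13.91| = |-44086 + j1394.4| = 4.411e+04
|L(j210)| = 22.8 × 210.4 / 4.411e+04 = 0.10876
20 log₁₀(0.10876) = -19.27 dB
∠(j210 + 13) = arctan(210/13) = 86.46°
∠[(j210)² + 6.64(j210) + 13.91] = ∠[-44086 + j1394.4] = 178.19°
∠L(j210) = 86.46° − 178.19° = -91.73°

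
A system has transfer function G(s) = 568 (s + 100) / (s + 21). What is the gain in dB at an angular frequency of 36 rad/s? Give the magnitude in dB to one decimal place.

|j36 + 100| = √(36² + 100²) = 106.3
|j36 + 21| = √(36² + 21²) = 41.68
|G(j36)| = 568 × 106.3 / 41.68 = 1448.5
20 log₁₀(1448.5) = 63.22 dB

63.2 dB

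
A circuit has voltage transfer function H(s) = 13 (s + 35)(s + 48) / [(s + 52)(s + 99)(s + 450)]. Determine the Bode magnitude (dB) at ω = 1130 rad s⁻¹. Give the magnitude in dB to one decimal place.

|j1130 + 35| = √(1130² + 35²) = 1131
|j1130 + 48| = √(1130² + 48²) = 1131
|j1130 + 52| = √(1130² + 52²) = 1131
|j1130 + 99| = √(1130² + 99²) = 1134
|j1130 + 450| = √(1130² + 450²) = 1216
|H(j1130)| = 13 × 1131 × 1131 / (1131 × 1134 × 1216) = 0.010651
20 log₁₀(0.010651) = -39.45 dB

-39.5 dB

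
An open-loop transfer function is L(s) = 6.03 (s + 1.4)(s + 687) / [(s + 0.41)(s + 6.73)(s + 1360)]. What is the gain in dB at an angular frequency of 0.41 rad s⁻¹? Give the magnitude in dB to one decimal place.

1.1 dB

|j0.41 + 1.4| = √(0.41² + 1.4²) = 1.459
|j0.41 + 687| = √(0.41² + 687²) = 687
|j0.41 + 0.41| = √(0.41² + 0.41²) = 0.5798
|j0.41 + 6.73| = √(0.41² + 6.73²) = 6.742
|j0.41 + 1360| = √(0.41² + 1360²) = 1360
|L(j0.41)| = 6.03 × 1.459 × 687 / (0.5798 × 6.742 × 1360) = 1.1366
20 log₁₀(1.1366) = 1.11 dB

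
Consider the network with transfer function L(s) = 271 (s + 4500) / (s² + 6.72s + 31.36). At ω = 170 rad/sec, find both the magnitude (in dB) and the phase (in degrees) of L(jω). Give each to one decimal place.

|j170 + 4500| = √(170² + 4500²) = 4503
|(j170)² + 6.72(j170) + 31.36| = |-28869 + j1142.4| = 2.889e+04
|L(j170)| = 271 × 4503 / 2.889e+04 = 42.24
20 log₁₀(42.24) = 32.51 dB
∠(j170 + 4500) = arctan(170/4500) = 2.16°
∠[(j170)² + 6.72(j170) + 31.36] = ∠[-28869 + j1142.4] = 177.73°
∠L(j170) = 2.16° − 177.73° = -175.57°

|L| = 32.5 dB, ∠L = -175.6°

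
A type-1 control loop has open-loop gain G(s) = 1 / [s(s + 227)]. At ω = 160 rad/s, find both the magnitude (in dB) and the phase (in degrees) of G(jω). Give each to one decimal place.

|G| = -93.0 dB, ∠G = -125.2°

|j160 + 227| = √(160² + 227²) = 277.7
|j160| = 160
|G(j160)| = 1 / (277.7 × 160) = 2.2505e-05
20 log₁₀(2.2505e-05) = -92.95 dB
∠(j160 + 227) = arctan(160/227) = 35.18°
∠(j160) = 90.00°
∠G(j160) = − (35.18° + 90.00°) = -125.18°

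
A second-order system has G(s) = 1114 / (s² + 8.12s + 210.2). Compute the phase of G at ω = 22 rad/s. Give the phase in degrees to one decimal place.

-146.9 deg

∠[(j22)² + 8.12(j22) + 210.2] = ∠[-273.8 + j178.64] = 146.88°
∠G(j22) = −146.88° = -146.88°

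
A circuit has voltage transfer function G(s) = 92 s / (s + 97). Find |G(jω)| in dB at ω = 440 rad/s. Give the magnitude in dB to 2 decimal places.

39.07 dB

|j440| = 440
|j440 + 97| = √(440² + 97²) = 450.6
|G(j440)| = 92 × 440 / 450.6 = 89.843
20 log₁₀(89.843) = 39.070 dB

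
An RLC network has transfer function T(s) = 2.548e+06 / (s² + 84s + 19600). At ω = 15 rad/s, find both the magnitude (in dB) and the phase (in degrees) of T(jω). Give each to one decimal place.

|T| = 42.4 dB, ∠T = -3.7°

|(j15)² + 84(j15) + 19600| = |19375 + j1260| = 1.942e+04
|T(j15)| = 2.548e+06 / 1.942e+04 = 131.23
20 log₁₀(131.23) = 42.36 dB
∠[(j15)² + 84(j15) + 19600] = ∠[19375 + j1260] = 3.72°
∠T(j15) = −3.72° = -3.72°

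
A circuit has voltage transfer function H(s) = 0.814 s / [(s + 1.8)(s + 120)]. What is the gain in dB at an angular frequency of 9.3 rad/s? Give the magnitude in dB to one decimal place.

|j9.3| = 9.3
|j9.3 + 1.8| = √(9.3² + 1.8²) = 9.473
|j9.3 + 120| = √(9.3² + 120²) = 120.4
|H(j9.3)| = 0.814 × 9.3 / (9.473 × 120.4) = 0.0066398
20 log₁₀(0.0066398) = -43.56 dB

-43.6 dB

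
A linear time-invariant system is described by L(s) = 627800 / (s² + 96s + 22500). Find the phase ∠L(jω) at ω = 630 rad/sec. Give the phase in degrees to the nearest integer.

-171 deg

∠[(j630)² + 96(j630) + 22500] = ∠[-3.744e+05 + j60480] = 170.82°
∠L(j630) = −170.82° = -170.82°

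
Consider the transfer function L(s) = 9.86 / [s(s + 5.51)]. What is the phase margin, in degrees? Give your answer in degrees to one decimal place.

72.8°

Gain crossover: |L(jω)| = 1 at ω ≈ 1.71 rad/s.
∠L(j1.71) = −90° − arctan(1.71/5.51) ≈ -107.23°
PM = 180° + (-107.23°) = 72.77°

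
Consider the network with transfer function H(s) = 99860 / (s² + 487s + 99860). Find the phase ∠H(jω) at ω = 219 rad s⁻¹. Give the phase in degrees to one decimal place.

∠[(j219)² + 487(j219) + 99860] = ∠[51899 + j1.0665e+05] = 64.05°
∠H(j219) = −64.05° = -64.05°

-64.1°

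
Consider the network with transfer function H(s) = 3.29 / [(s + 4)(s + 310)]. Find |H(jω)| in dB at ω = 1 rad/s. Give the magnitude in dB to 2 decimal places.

-51.79 dB

|j1 + 4| = √(1² + 4²) = 4.123
|j1 + 310| = √(1² + 310²) = 310
|H(j1)| = 3.29 / (4.123 × 310) = 0.002574
20 log₁₀(0.002574) = -51.788 dB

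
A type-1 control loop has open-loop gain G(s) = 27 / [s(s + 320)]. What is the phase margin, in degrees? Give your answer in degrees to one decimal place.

Gain crossover: |G(jω)| = 1 at ω ≈ 0.0844 rad/s.
∠G(j0.0844) = −90° − arctan(0.0844/320) ≈ -90.02°
PM = 180° + (-90.02°) = 89.98°

90.0°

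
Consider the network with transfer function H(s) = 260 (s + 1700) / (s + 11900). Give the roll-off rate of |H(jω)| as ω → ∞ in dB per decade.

0 dB/decade

With 1 zero and 1 pole, the high-frequency asymptotic slope is 20 × (1 − 1) = 0 dB/decade.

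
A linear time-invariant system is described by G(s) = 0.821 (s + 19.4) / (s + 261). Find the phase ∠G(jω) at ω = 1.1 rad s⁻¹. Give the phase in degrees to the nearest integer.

3 deg

∠(j1.1 + 19.4) = arctan(1.1/19.4) = 3.25°
∠(j1.1 + 261) = arctan(1.1/261) = 0.24°
∠G(j1.1) = 3.25° − 0.24° = 3.00°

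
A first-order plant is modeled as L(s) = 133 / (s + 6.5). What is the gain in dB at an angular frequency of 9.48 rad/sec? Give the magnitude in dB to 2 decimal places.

21.27 dB

|j9.48 + 6.5| = √(9.48² + 6.5²) = 11.49
|L(j9.48)| = 133 / 11.49 = 11.571
20 log₁₀(11.571) = 21.267 dB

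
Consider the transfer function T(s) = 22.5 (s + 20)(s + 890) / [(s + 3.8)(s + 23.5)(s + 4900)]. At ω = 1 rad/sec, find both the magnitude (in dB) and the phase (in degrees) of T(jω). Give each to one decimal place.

|j1 + 20| = √(1² + 20²) = 20.02
|j1 + 890| = √(1² + 890²) = 890
|j1 + 3.8| = √(1² + 3.8²) = 3.929
|j1 + 23.5| = √(1² + 23.5²) = 23.52
|j1 + 4900| = √(1² + 4900²) = 4900
|T(j1)| = 22.5 × 20.02 × 890 / (3.929 × 23.52 × 4900) = 0.88545
20 log₁₀(0.88545) = -1.06 dB
∠(j1 + 20) = arctan(1/20) = 2.86°
∠(j1 + 890) = arctan(1/890) = 0.06°
∠(j1 + 3.8) = arctan(1/3.8) = 14.74°
∠(j1 + 23.5) = arctan(1/23.5) = 2.44°
∠(j1 + 4900) = arctan(1/4900) = 0.01°
∠T(j1) = 2.86° + 0.06° − (14.74° + 2.44° + 0.01°) = -14.27°

|T| = -1.1 dB, ∠T = -14.3°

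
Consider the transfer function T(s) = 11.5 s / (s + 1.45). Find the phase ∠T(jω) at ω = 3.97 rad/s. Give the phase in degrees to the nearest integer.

20 deg

∠(j3.97) = 90.00°
∠(j3.97 + 1.45) = arctan(3.97/1.45) = 69.94°
∠T(j3.97) = 90.00° − 69.94° = 20.06°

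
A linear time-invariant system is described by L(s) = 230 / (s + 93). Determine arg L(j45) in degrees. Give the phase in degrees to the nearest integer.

-26°

∠(j45 + 93) = arctan(45/93) = 25.82°
∠L(j45) = −25.82° = -25.82°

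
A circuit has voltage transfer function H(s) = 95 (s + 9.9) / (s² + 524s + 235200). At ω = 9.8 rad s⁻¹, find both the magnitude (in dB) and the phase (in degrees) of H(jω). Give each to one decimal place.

|H| = -45.0 dB, ∠H = 43.5 deg

|j9.8 + 9.9| = √(9.8² + 9.9²) = 13.93
|(j9.8)² + 524(j9.8) + 235200| = |2.351e+05 + j5135.2| = 2.352e+05
|H(j9.8)| = 95 × 13.93 / 2.352e+05 = 0.0056275
20 log₁₀(0.0056275) = -44.99 dB
∠(j9.8 + 9.9) = arctan(9.8/9.9) = 44.71°
∠[(j9.8)² + 524(j9.8) + 235200] = ∠[2.351e+05 + j5135.2] = 1.25°
∠H(j9.8) = 44.71° − 1.25° = 43.46°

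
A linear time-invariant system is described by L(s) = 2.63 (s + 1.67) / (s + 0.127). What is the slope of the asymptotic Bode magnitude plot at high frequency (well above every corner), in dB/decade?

With 1 zero and 1 pole, the high-frequency asymptotic slope is 20 × (1 − 1) = 0 dB/decade.

0 dB/decade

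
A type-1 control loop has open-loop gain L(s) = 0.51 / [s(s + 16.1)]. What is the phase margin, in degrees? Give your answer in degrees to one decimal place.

89.9°

Gain crossover: |L(jω)| = 1 at ω ≈ 0.0317 rad/s.
∠L(j0.0317) = −90° − arctan(0.0317/16.1) ≈ -90.11°
PM = 180° + (-90.11°) = 89.89°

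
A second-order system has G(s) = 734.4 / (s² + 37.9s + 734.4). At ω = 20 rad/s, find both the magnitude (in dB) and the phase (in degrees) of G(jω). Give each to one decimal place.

|G| = -1.0 dB, ∠G = -66.2°

|(j20)² + 37.9(j20) + 734.4| = |334.4 + j758| = 828.5
|G(j20)| = 734.4 / 828.5 = 0.88644
20 log₁₀(0.88644) = -1.05 dB
∠[(j20)² + 37.9(j20) + 734.4] = ∠[334.4 + j758] = 66.19°
∠G(j20) = −66.19° = -66.19°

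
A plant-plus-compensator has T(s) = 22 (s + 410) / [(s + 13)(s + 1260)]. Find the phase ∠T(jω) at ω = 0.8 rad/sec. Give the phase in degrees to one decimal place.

∠(j0.8 + 410) = arctan(0.8/410) = 0.11°
∠(j0.8 + 13) = arctan(0.8/13) = 3.52°
∠(j0.8 + 1260) = arctan(0.8/1260) = 0.04°
∠T(j0.8) = 0.11° − (3.52° + 0.04°) = -3.45°

-3.4 deg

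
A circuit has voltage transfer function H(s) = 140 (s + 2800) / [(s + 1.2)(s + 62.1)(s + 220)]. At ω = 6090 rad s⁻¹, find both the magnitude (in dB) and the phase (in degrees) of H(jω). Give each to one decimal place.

|H| = -107.6 dB, ∠H = -202.0 deg

|j6090 + 2800| = √(6090² + 2800²) = 6703
|j6090 + 1.2| = √(6090² + 1.2²) = 6090
|j6090 + 62.1| = √(6090² + 62.1²) = 6090
|j6090 + 220| = √(6090² + 220²) = 6094
|H(j6090)| = 140 × 6703 / (6090 × 6090 × 6094) = 4.1517e-06
20 log₁₀(4.1517e-06) = -107.64 dB
∠(j6090 + 2800) = arctan(6090/2800) = 65.31°
∠(j6090 + 1.2) = arctan(6090/1.2) = 89.99°
∠(j6090 + 62.1) = arctan(6090/62.1) = 89.42°
∠(j6090 + 220) = arctan(6090/220) = 87.93°
∠H(j6090) = 65.31° − (89.99° + 89.42° + 87.93°) = -202.03°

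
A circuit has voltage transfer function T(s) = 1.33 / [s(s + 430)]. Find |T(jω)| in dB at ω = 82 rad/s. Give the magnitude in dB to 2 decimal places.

-88.62 dB

|j82 + 430| = √(82² + 430²) = 437.7
|j82| = 82
|T(j82)| = 1.33 / (437.7 × 82) = 3.7052e-05
20 log₁₀(3.7052e-05) = -88.624 dB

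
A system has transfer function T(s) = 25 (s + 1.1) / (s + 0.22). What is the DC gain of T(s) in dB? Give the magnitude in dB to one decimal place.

T(0) = 25 × 1.1 / 0.22 = 125
20 log₁₀(125) = 41.94 dB

41.9 dB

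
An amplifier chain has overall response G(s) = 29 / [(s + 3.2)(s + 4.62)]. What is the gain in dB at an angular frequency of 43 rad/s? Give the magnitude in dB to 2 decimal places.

-36.16 dB

|j43 + 3.2| = √(43² + 3.2²) = 43.12
|j43 + 4.62| = √(43² + 4.62²) = 43.25
|G(j43)| = 29 / (43.12 × 43.25) = 0.015551
20 log₁₀(0.015551) = -36.165 dB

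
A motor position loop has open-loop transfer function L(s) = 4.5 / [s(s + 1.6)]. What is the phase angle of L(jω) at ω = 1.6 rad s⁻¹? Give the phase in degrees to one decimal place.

-135.0°

∠(j1.6 + 1.6) = arctan(1.6/1.6) = 45.00°
∠(j1.6) = 90.00°
∠L(j1.6) = − (45.00° + 90.00°) = -135.00°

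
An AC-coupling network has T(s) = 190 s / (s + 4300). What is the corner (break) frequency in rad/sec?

4300 rad/sec

The single real pole at s = −4300 gives a corner at ω = 4300 rad/sec.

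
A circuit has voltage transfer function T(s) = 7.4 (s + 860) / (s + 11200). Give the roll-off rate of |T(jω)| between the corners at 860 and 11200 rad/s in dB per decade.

In this band the factors already past their corner are: zero at 860; net slope = 20 dB/decade.

20 dB/decade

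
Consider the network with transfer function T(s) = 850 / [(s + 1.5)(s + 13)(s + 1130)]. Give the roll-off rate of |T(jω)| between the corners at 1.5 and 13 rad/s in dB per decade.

-20 dB/decade

In this band the factors already past their corner are: pole at 1.5; net slope = -20 dB/decade.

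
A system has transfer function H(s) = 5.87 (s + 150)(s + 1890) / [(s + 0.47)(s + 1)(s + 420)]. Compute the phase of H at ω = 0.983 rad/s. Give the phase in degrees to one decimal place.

-108.7°

∠(j0.983 + 150) = arctan(0.983/150) = 0.38°
∠(j0.983 + 1890) = arctan(0.983/1890) = 0.03°
∠(j0.983 + 0.47) = arctan(0.983/0.47) = 64.45°
∠(j0.983 + 1) = arctan(0.983/1) = 44.51°
∠(j0.983 + 420) = arctan(0.983/420) = 0.13°
∠H(j0.983) = 0.38° + 0.03° − (64.45° + 44.51° + 0.13°) = -108.68°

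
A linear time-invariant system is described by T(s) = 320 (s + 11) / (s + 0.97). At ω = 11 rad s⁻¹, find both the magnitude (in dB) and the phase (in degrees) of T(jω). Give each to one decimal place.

|j11 + 11| = √(11² + 11²) = 15.56
|j11 + 0.97| = √(11² + 0.97²) = 11.04
|T(j11)| = 320 × 15.56 / 11.04 = 450.8
20 log₁₀(450.8) = 53.08 dB
∠(j11 + 11) = arctan(11/11) = 45.00°
∠(j11 + 0.97) = arctan(11/0.97) = 84.96°
∠T(j11) = 45.00° − 84.96° = -39.96°

|T| = 53.1 dB, ∠T = -40.0°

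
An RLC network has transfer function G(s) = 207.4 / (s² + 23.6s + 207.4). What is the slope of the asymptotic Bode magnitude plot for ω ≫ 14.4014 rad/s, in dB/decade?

-40 dB/decade

With 0 zeros and 2 poles, the high-frequency asymptotic slope is 20 × (0 − 2) = -40 dB/decade.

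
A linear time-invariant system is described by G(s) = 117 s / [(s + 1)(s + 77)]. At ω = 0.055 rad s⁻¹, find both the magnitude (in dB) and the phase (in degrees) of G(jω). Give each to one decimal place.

|j0.055| = 0.055
|j0.055 + 1| = √(0.055² + 1²) = 1.002
|j0.055 + 77| = √(0.055² + 77²) = 77
|G(j0.055)| = 117 × 0.055 / (1.002 × 77) = 0.083445
20 log₁₀(0.083445) = -21.57 dB
∠(j0.055) = 90.00°
∠(j0.055 + 1) = arctan(0.055/1) = 3.15°
∠(j0.055 + 77) = arctan(0.055/77) = 0.04°
∠G(j0.055) = 90.00° − (3.15° + 0.04°) = 86.81°

|G| = -21.6 dB, ∠G = 86.8°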